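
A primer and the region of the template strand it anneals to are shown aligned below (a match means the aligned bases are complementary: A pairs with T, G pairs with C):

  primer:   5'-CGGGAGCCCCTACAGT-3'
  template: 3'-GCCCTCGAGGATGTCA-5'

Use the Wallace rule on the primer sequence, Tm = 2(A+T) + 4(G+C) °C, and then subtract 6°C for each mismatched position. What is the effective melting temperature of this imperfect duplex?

Primer base counts: A=3, T=2, G=5, C=6 → A+T=5, G+C=11
Perfect-match Tm = 2(5) + 4(11) = 10 + 44 = 54°C
Mismatches (positions where the bases are not complementary): 1 (at position 8)
Effective Tm = 54 − 1×6 = 54 − 6 = 48°C

48°C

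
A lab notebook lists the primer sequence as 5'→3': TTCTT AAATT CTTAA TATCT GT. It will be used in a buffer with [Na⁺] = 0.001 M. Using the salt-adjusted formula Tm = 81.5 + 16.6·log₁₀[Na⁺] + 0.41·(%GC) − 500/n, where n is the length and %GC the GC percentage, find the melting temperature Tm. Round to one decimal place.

Length n = 22. A=6, C=3, G=1, T=12
G+C = 4, so %GC = 4/22 × 100 = 18.182%
Salt term: 16.6 × (-3) = -49.8
GC term: 0.41 × 18.182 = 7.455; length term: −500/22 = −22.727
Tm = 81.5 + (-49.8) + 7.455 − 22.727 = 16.428 → 16.4°C

16.4°C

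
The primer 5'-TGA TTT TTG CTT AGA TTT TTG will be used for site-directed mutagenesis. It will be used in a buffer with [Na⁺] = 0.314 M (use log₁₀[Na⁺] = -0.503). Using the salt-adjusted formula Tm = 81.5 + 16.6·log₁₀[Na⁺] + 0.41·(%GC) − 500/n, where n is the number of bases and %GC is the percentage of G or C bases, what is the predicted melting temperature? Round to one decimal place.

59.1°C

Length n = 21. C=1, T=13, A=3, G=4
G+C = 5, so %GC = 5/21 × 100 = 23.81%
Salt term: 16.6 × (-0.503) = -8.35
GC term: 0.41 × 23.81 = 9.762; length term: −500/21 = −23.81
Tm = 81.5 + (-8.35) + 9.762 − 23.81 = 59.102 → 59.1°C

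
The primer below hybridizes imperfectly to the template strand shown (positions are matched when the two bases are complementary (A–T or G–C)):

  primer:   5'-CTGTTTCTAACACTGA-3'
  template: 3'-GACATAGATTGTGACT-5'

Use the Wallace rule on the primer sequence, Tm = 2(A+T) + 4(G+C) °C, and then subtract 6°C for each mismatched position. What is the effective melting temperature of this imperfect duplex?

Primer base counts: A=4, T=6, G=2, C=4 → A+T=10, G+C=6
Perfect-match Tm = 2(10) + 4(6) = 20 + 24 = 44°C
Mismatches (positions where the bases are not complementary): 1 (at position 5)
Effective Tm = 44 − 1×6 = 44 − 6 = 38°C

38°C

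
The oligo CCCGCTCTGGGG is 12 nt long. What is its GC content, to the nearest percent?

Scanning the sequence gives T=2, G=5, A=0, C=5.
G+C = 5 + 5 = 10 out of 12 bases
%GC = 10/12 × 100 = 83.33% ≈ 83%

83%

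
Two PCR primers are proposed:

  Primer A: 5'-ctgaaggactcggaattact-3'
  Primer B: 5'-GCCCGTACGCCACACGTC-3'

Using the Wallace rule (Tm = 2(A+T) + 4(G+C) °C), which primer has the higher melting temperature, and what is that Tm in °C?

Primer B, 62°C

Primer A: A+T=11, G+C=9 → Tm = 2(11)+4(9) = 58°C
Primer B: A+T=5, G+C=13 → Tm = 2(5)+4(13) = 62°C
58°C vs 62°C → primer B is higher.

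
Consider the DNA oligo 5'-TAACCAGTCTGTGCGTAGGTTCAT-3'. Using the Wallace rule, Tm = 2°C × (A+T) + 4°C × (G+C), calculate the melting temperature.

70°C

Scanning the sequence gives G=6, A=5, C=5, T=8.
So N_AT = 13 and N_GC = 11.
Tm = 2(13) + 4(11) = 26 + 44 = 70°C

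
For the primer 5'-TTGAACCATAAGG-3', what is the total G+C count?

A=5, T=3, C=2, G=3
Total G or C: 3 + 2 = 5

5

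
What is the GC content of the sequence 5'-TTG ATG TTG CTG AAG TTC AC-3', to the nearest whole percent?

Counting bases: A=4, C=3, T=8, G=5
G+C = 5 + 3 = 8 out of 20 bases
%GC = 8/20 × 100 = 40% ≈ 40%

40%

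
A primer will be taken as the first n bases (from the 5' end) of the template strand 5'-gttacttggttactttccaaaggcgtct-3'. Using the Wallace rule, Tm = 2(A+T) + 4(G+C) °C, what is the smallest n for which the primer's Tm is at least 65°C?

First 23 bases: GTTACTTGGTTACTTTCCAAAGG → Tm = 64°C (< 65°C)
First 24 bases: GTTACTTGGTTACTTTCCAAAGGC → Tm = 68°C (≥ 65°C)
Each additional base adds 2°C (A/T) or 4°C (G/C), so Tm is non-decreasing in n; n = 24 is the first length to reach 65°C.

n = 24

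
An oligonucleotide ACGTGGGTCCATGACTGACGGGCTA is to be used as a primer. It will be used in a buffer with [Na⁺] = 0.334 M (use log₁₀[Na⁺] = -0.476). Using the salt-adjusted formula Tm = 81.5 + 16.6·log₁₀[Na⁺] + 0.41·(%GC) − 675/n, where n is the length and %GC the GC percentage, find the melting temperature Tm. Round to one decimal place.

Length n = 25. Scanning the sequence gives T=5, G=9, C=6, A=5.
G+C = 15, so %GC = 15/25 × 100 = 60%
Salt term: 16.6 × (-0.476) = -7.902
GC term: 0.41 × 60 = 24.6; length term: −675/25 = −27
Tm = 81.5 + (-7.902) + 24.6 − 27 = 71.198 → 71.2°C

71.2°C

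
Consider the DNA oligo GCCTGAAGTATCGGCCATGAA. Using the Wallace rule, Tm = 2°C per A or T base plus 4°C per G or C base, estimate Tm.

64°C

G=6, T=4, C=5, A=6
A+T = 10, G+C = 11
Tm = 2×10 + 4×11 = 64°C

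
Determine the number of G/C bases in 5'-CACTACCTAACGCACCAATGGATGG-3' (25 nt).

13

Base counts: T=4, A=8, C=8, G=5
Total G or C: 5 + 8 = 13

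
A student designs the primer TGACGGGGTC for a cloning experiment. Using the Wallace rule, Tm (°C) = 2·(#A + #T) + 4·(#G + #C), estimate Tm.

C=2, A=1, T=2, G=5
So N_AT = 3 and N_GC = 7.
Tm = 2(3) + 4(7) = 6 + 28 = 34°C

34°C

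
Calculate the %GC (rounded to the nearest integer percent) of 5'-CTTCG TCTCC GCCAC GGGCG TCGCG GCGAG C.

G=11, C=13, A=2, T=5
G+C = 11 + 13 = 24 out of 31 bases
%GC = 24/31 × 100 = 77.42% ≈ 77%

77%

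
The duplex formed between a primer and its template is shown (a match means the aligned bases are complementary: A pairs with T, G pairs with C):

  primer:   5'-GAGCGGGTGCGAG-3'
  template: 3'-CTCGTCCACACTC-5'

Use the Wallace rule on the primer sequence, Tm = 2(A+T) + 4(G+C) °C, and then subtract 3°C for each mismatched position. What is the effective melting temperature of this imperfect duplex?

Primer base counts: A=2, T=1, G=8, C=2 → A+T=3, G+C=10
Perfect-match Tm = 2(3) + 4(10) = 6 + 40 = 46°C
Mismatches (positions where the bases are not complementary): 2 (at positions 5, 10)
Effective Tm = 46 − 2×3 = 46 − 6 = 40°C

40°C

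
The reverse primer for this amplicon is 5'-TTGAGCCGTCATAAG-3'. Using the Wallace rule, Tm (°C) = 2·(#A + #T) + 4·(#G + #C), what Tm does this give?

44°C

T=4, G=4, A=4, C=3
AT pairs contribute 8, GC pairs contribute 7.
Tm = 2(8) + 4(7) = 16 + 28 = 44°C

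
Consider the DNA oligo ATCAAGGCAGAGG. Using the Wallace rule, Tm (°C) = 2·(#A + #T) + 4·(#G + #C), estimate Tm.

40°C

Counting bases: C=2, G=5, A=5, T=1
AT pairs contribute 6, GC pairs contribute 7.
Tm = 2×6 + 4×7 = 40°C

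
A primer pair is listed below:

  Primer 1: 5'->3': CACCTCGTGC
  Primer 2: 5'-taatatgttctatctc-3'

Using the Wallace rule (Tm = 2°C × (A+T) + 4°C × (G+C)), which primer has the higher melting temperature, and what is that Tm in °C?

Primer 2, 40°C

Primer 1: A+T=3, G+C=7 → Tm = 2(3)+4(7) = 34°C
Primer 2: A+T=12, G+C=4 → Tm = 2(12)+4(4) = 40°C
34°C vs 40°C → primer 2 is higher.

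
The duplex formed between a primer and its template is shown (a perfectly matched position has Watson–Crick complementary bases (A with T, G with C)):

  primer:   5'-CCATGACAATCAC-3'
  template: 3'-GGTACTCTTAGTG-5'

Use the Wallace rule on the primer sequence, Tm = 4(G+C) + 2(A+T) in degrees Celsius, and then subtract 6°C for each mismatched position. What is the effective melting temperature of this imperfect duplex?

Primer base counts: A=5, T=2, G=1, C=5 → A+T=7, G+C=6
Perfect-match Tm = 2(7) + 4(6) = 14 + 24 = 38°C
Mismatches (positions where the bases are not complementary): 1 (at position 7)
Effective Tm = 38 − 1×6 = 38 − 6 = 32°C

32°C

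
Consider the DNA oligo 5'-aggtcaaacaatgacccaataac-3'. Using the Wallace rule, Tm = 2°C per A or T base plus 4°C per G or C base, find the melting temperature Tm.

Counting bases: C=6, T=3, A=11, G=3
So N_AT = 14 and N_GC = 9.
Tm = 2(14) + 4(9) = 28 + 36 = 64°C

64°C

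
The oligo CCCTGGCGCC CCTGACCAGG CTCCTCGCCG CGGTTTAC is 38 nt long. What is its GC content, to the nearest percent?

74%

Base counts: A=3, T=7, C=18, G=10
G+C = 10 + 18 = 28 out of 38 bases
%GC = 28/38 × 100 = 73.68% ≈ 74%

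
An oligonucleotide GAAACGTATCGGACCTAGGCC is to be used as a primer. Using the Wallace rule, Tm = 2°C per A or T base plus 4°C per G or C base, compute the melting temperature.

66°C

G=6, C=6, A=6, T=3
A+T = 9, G+C = 12
Tm = 2×9 + 4×12 = 66°C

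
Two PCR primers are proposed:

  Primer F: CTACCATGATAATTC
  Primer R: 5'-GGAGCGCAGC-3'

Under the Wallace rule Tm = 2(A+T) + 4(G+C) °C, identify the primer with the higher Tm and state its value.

Primer F: A+T=10, G+C=5 → Tm = 2(10)+4(5) = 40°C
Primer R: A+T=2, G+C=8 → Tm = 2(2)+4(8) = 36°C
40°C vs 36°C → primer F is higher.

Primer F, 40°C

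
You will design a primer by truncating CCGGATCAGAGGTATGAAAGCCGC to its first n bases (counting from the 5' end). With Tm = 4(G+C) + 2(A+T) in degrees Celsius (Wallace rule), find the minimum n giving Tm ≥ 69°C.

n = 23

First 22 bases: CCGGATCAGAGGTATGAAAGCC → Tm = 68°C (< 69°C)
First 23 bases: CCGGATCAGAGGTATGAAAGCCG → Tm = 72°C (≥ 69°C)
Each additional base adds 2°C (A/T) or 4°C (G/C), so Tm is non-decreasing in n; n = 23 is the first length to reach 69°C.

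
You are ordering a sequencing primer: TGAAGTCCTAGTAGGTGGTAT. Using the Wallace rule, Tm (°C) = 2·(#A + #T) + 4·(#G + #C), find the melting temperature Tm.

A=5, T=7, G=7, C=2
AT pairs contribute 12, GC pairs contribute 9.
Tm = 2(12) + 4(9) = 24 + 36 = 60°C

60°C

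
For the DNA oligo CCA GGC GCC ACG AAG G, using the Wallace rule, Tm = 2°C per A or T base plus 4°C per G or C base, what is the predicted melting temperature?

A=4, C=6, G=6, T=0
So N_AT = 4 and N_GC = 12.
Tm = 4·12 + 2·4 = 48 + 8 = 56°C

56°C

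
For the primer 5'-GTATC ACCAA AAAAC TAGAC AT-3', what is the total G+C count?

Base counts: G=2, C=5, T=4, A=11
Total G or C: 2 + 5 = 7

7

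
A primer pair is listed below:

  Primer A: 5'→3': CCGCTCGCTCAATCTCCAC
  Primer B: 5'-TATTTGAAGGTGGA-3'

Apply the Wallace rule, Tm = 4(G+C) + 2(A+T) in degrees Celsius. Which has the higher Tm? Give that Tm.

Primer A, 62°C

Primer A: A+T=7, G+C=12 → Tm = 2(7)+4(12) = 62°C
Primer B: A+T=9, G+C=5 → Tm = 2(9)+4(5) = 38°C
62°C vs 38°C → primer A is higher.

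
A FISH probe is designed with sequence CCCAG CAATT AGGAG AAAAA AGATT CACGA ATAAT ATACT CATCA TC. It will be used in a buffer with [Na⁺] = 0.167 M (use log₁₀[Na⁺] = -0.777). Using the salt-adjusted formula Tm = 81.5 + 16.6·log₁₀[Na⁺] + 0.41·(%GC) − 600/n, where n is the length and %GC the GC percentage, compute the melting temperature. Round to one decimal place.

Length n = 47. Scanning the sequence gives A=21, G=6, C=10, T=10.
G+C = 16, so %GC = 16/47 × 100 = 34.043%
Salt term: 16.6 × (-0.777) = -12.898
GC term: 0.41 × 34.043 = 13.958; length term: −600/47 = −12.766
Tm = 81.5 + (-12.898) + 13.958 − 12.766 = 69.794 → 69.8°C

69.8°C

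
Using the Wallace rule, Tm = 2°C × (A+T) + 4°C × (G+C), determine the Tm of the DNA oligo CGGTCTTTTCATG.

38°C

Counting bases: A=1, G=3, T=6, C=3
A+T = 7, G+C = 6
Tm = 2(7) + 4(6) = 14 + 24 = 38°C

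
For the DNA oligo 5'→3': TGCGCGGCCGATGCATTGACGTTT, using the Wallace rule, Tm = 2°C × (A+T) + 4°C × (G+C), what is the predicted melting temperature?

76°C

Counting bases: T=7, G=8, C=6, A=3
AT pairs contribute 10, GC pairs contribute 14.
Tm = 4·14 + 2·10 = 56 + 20 = 76°C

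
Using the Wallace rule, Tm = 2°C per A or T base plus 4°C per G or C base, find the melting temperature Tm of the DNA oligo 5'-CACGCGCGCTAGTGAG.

Scanning the sequence gives G=6, A=3, C=5, T=2.
So N_AT = 5 and N_GC = 11.
Tm = 2×5 + 4×11 = 54°C

54°C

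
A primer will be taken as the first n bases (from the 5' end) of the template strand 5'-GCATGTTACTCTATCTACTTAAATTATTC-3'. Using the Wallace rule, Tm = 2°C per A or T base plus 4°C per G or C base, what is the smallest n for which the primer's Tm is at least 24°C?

First 8 bases: GCATGTTA → Tm = 22°C (< 24°C)
First 9 bases: GCATGTTAC → Tm = 26°C (≥ 24°C)
Since every base adds ≥2°C, Tm only increases with n, so the threshold is first crossed at n = 9.

n = 9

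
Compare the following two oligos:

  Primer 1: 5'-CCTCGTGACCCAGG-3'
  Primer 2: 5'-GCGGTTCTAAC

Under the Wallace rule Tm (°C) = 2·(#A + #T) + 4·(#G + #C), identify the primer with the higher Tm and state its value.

Primer 1, 48°C

Primer 1: A+T=4, G+C=10 → Tm = 2(4)+4(10) = 48°C
Primer 2: A+T=5, G+C=6 → Tm = 2(5)+4(6) = 34°C
48°C vs 34°C → primer 1 is higher.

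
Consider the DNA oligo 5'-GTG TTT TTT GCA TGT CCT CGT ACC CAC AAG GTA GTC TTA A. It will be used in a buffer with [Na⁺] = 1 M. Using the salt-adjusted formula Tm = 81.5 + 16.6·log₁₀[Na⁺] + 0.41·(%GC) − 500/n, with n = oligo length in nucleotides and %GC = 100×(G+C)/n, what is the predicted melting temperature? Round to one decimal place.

86.4°C

Length n = 40. Scanning the sequence gives C=9, T=15, G=8, A=8.
G+C = 17, so %GC = 17/40 × 100 = 42.5%
Salt term: 16.6 × (0) = 0
GC term: 0.41 × 42.5 = 17.425; length term: −500/40 = −12.5
Tm = 81.5 + (0) + 17.425 − 12.5 = 86.425 → 86.4°C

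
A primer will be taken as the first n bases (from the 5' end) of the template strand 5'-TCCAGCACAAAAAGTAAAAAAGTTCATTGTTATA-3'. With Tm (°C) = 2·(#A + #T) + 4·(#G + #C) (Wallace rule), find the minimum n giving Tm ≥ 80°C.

n = 31

First 30 bases: TCCAGCACAAAAAGTAAAAAAGTTCATTGT → Tm = 78°C (< 80°C)
First 31 bases: TCCAGCACAAAAAGTAAAAAAGTTCATTGTT → Tm = 80°C (≥ 80°C)
Each additional base adds 2°C (A/T) or 4°C (G/C), so Tm is non-decreasing in n; n = 31 is the first length to reach 80°C.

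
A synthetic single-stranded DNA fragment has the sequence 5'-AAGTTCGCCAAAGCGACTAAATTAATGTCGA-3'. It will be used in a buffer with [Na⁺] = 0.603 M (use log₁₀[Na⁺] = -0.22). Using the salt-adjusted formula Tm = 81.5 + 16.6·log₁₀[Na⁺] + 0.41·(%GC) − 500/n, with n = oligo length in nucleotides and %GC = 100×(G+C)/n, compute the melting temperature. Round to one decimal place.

Length n = 31. G=6, A=12, T=7, C=6
G+C = 12, so %GC = 12/31 × 100 = 38.71%
Salt term: 16.6 × (-0.22) = -3.652
GC term: 0.41 × 38.71 = 15.871; length term: −500/31 = −16.129
Tm = 81.5 + (-3.652) + 15.871 − 16.129 = 77.59 → 77.6°C

77.6°C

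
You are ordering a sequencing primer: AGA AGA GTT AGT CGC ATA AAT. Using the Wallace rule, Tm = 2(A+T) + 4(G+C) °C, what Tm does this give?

Base counts: A=9, G=5, T=5, C=2
AT pairs contribute 14, GC pairs contribute 7.
Tm = 2×14 + 4×7 = 56°C

56°C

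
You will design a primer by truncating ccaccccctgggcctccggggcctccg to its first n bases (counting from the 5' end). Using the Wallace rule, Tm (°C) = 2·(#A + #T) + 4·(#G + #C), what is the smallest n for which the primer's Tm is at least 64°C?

n = 18

First 17 bases: CCACCCCCTGGGCCTCC → Tm = 62°C (< 64°C)
First 18 bases: CCACCCCCTGGGCCTCCG → Tm = 66°C (≥ 64°C)
Each additional base adds 2°C (A/T) or 4°C (G/C), so Tm is non-decreasing in n; n = 18 is the first length to reach 64°C.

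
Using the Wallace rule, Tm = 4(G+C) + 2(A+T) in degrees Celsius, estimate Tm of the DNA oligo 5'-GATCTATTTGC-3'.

Counting bases: G=2, A=2, T=5, C=2
So N_AT = 7 and N_GC = 4.
Tm = 4·4 + 2·7 = 16 + 14 = 30°C

30°C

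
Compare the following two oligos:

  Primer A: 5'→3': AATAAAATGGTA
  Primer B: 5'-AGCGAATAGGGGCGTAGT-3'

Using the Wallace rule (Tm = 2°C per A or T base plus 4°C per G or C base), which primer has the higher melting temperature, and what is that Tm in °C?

Primer A: A+T=10, G+C=2 → Tm = 2(10)+4(2) = 28°C
Primer B: A+T=8, G+C=10 → Tm = 2(8)+4(10) = 56°C
28°C vs 56°C → primer B is higher.

Primer B, 56°C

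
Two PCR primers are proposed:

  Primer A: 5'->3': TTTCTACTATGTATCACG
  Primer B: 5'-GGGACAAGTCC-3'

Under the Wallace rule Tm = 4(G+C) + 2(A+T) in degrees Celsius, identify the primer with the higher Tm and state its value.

Primer A, 48°C

Primer A: A+T=12, G+C=6 → Tm = 2(12)+4(6) = 48°C
Primer B: A+T=4, G+C=7 → Tm = 2(4)+4(7) = 36°C
48°C vs 36°C → primer A is higher.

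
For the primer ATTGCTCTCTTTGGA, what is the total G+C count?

Scanning the sequence gives G=3, A=2, T=7, C=3.
Total G or C: 3 + 3 = 6

6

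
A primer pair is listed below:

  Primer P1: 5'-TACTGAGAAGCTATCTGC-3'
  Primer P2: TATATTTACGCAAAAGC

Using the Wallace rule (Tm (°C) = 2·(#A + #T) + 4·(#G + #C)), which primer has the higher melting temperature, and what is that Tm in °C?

Primer P1: A+T=10, G+C=8 → Tm = 2(10)+4(8) = 52°C
Primer P2: A+T=12, G+C=5 → Tm = 2(12)+4(5) = 44°C
52°C vs 44°C → primer P1 is higher.

Primer P1, 52°C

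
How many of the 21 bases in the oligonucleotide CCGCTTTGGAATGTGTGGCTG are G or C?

Base counts: T=7, C=4, G=8, A=2
G+C = 8 + 4 = 12

12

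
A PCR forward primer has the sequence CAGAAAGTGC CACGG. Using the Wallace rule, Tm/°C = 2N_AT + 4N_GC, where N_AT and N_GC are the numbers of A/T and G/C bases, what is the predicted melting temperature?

48°C

Scanning the sequence gives A=5, C=4, G=5, T=1.
So N_AT = 6 and N_GC = 9.
Tm = 2(6) + 4(9) = 12 + 36 = 48°C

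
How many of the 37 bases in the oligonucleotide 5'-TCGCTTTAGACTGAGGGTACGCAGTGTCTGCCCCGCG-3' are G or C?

T=9, C=11, G=12, A=5
Total G or C: 12 + 11 = 23

23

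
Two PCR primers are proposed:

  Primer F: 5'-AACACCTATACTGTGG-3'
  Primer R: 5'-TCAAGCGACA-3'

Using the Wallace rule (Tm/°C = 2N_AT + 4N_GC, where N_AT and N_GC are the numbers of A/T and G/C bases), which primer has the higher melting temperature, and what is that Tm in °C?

Primer F, 46°C

Primer F: A+T=9, G+C=7 → Tm = 2(9)+4(7) = 46°C
Primer R: A+T=5, G+C=5 → Tm = 2(5)+4(5) = 30°C
46°C vs 30°C → primer F is higher.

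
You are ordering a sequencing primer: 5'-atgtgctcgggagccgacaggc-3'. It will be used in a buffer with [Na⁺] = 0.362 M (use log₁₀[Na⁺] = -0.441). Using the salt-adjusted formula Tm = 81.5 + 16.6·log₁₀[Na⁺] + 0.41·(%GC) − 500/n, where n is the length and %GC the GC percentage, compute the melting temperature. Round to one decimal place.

79.4°C

Length n = 22. Base counts: T=3, C=6, A=4, G=9
G+C = 15, so %GC = 15/22 × 100 = 68.182%
Salt term: 16.6 × (-0.441) = -7.321
GC term: 0.41 × 68.182 = 27.955; length term: −500/22 = −22.727
Tm = 81.5 + (-7.321) + 27.955 − 22.727 = 79.407 → 79.4°C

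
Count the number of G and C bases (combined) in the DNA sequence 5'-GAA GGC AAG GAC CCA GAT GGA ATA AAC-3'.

13

Counting bases: A=12, T=2, C=5, G=8
G+C = 8 + 5 = 13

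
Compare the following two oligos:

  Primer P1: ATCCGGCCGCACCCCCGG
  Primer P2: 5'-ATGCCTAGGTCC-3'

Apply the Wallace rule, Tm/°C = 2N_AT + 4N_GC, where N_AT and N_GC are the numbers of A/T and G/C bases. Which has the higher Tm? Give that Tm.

Primer P1: A+T=3, G+C=15 → Tm = 2(3)+4(15) = 66°C
Primer P2: A+T=5, G+C=7 → Tm = 2(5)+4(7) = 38°C
66°C vs 38°C → primer P1 is higher.

Primer P1, 66°C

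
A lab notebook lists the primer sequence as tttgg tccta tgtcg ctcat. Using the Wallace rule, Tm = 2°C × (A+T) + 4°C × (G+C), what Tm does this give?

58°C

C=5, A=2, T=9, G=4
AT pairs contribute 11, GC pairs contribute 9.
Tm = 2×11 + 4×9 = 58°C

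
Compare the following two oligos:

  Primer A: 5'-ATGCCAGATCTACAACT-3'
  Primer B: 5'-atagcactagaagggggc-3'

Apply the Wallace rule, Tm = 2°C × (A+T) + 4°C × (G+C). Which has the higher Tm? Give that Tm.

Primer A: A+T=10, G+C=7 → Tm = 2(10)+4(7) = 48°C
Primer B: A+T=8, G+C=10 → Tm = 2(8)+4(10) = 56°C
48°C vs 56°C → primer B is higher.

Primer B, 56°C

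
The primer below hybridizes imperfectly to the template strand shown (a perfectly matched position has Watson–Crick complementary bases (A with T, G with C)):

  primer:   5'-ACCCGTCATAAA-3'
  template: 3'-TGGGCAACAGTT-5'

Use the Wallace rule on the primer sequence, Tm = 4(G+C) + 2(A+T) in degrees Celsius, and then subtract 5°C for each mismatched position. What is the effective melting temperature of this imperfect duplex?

Primer base counts: A=5, T=2, G=1, C=4 → A+T=7, G+C=5
Perfect-match Tm = 2(7) + 4(5) = 14 + 20 = 34°C
Mismatches (positions where the bases are not complementary): 3 (at positions 7, 8, 10)
Effective Tm = 34 − 3×5 = 34 − 15 = 19°C

19°C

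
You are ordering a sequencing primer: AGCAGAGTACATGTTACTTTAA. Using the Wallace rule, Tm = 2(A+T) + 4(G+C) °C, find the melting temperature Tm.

58°C

Base counts: A=8, G=4, C=3, T=7
AT pairs contribute 15, GC pairs contribute 7.
Tm = 4·7 + 2·15 = 28 + 30 = 58°C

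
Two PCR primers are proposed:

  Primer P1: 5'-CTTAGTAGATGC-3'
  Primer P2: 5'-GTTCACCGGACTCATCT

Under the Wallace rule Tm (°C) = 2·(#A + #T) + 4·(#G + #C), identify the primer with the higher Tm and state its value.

Primer P1: A+T=7, G+C=5 → Tm = 2(7)+4(5) = 34°C
Primer P2: A+T=8, G+C=9 → Tm = 2(8)+4(9) = 52°C
34°C vs 52°C → primer P2 is higher.

Primer P2, 52°C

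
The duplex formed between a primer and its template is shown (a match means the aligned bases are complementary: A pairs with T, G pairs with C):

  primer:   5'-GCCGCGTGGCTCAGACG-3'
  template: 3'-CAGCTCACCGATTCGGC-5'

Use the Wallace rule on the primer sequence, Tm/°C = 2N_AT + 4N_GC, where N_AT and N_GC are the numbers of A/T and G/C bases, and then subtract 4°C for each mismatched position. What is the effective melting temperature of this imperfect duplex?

Primer base counts: A=2, T=2, G=7, C=6 → A+T=4, G+C=13
Perfect-match Tm = 2(4) + 4(13) = 8 + 52 = 60°C
Mismatches (positions where the bases are not complementary): 4 (at positions 2, 5, 12, 15)
Effective Tm = 60 − 4×4 = 60 − 16 = 44°C

44°C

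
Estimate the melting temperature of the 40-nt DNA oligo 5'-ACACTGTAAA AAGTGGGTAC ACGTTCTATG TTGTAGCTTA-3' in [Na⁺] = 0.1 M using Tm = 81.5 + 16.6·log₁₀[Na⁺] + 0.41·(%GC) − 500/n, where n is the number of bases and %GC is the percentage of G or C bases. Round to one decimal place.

67.8°C

Length n = 40. Counting bases: A=12, T=13, C=6, G=9
G+C = 15, so %GC = 15/40 × 100 = 37.5%
Salt term: 16.6 × (-1) = -16.6
GC term: 0.41 × 37.5 = 15.375; length term: −500/40 = −12.5
Tm = 81.5 + (-16.6) + 15.375 − 12.5 = 67.775 → 67.8°C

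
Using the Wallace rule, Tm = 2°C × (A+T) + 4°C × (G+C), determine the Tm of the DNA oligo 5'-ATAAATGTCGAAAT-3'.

34°C

Base counts: G=2, C=1, A=7, T=4
AT pairs contribute 11, GC pairs contribute 3.
Tm = 2×11 + 4×3 = 34°C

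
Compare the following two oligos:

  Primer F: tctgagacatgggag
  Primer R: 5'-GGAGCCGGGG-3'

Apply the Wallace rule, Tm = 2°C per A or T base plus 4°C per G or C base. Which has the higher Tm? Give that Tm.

Primer F, 46°C

Primer F: A+T=7, G+C=8 → Tm = 2(7)+4(8) = 46°C
Primer R: A+T=1, G+C=9 → Tm = 2(1)+4(9) = 38°C
46°C vs 38°C → primer F is higher.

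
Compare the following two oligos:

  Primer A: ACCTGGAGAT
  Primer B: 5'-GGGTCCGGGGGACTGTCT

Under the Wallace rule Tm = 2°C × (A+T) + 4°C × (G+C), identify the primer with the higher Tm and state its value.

Primer A: A+T=5, G+C=5 → Tm = 2(5)+4(5) = 30°C
Primer B: A+T=5, G+C=13 → Tm = 2(5)+4(13) = 62°C
30°C vs 62°C → primer B is higher.

Primer B, 62°C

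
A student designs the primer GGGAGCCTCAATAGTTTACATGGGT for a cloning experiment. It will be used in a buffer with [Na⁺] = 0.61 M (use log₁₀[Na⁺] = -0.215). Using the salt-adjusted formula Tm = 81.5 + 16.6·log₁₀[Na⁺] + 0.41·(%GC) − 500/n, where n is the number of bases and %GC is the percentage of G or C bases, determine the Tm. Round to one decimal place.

Length n = 25. Base counts: T=7, A=6, C=4, G=8
G+C = 12, so %GC = 12/25 × 100 = 48%
Salt term: 16.6 × (-0.215) = -3.569
GC term: 0.41 × 48 = 19.68; length term: −500/25 = −20
Tm = 81.5 + (-3.569) + 19.68 − 20 = 77.611 → 77.6°C

77.6°C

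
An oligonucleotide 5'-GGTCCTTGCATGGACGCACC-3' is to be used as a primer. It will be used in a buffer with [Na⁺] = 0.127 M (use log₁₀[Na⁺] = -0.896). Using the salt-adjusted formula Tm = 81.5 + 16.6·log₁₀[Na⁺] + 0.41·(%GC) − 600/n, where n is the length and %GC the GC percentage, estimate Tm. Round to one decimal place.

63.3°C

Length n = 20. Counting bases: G=6, C=7, A=3, T=4
G+C = 13, so %GC = 13/20 × 100 = 65%
Salt term: 16.6 × (-0.896) = -14.874
GC term: 0.41 × 65 = 26.65; length term: −600/20 = −30
Tm = 81.5 + (-14.874) + 26.65 − 30 = 63.276 → 63.3°C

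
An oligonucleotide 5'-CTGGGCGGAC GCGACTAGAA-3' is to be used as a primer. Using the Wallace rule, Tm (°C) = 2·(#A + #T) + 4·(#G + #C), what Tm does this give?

66°C

T=2, A=5, C=5, G=8
A+T = 7, G+C = 13
Tm = 2×7 + 4×13 = 66°C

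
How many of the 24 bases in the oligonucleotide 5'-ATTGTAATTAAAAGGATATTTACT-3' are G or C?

4

C=1, G=3, A=10, T=10
Total G or C: 3 + 1 = 4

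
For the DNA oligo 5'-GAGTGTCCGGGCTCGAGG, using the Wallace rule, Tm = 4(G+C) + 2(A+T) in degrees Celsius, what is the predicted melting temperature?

62°C

Scanning the sequence gives G=9, T=3, C=4, A=2.
AT pairs contribute 5, GC pairs contribute 13.
Tm = 4·13 + 2·5 = 52 + 10 = 62°C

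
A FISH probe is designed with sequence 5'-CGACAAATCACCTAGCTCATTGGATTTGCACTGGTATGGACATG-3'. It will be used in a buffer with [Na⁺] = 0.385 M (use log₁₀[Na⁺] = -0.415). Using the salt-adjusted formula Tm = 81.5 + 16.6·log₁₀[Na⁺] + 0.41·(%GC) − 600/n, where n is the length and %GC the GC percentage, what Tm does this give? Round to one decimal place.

Length n = 44. C=10, G=10, A=12, T=12
G+C = 20, so %GC = 20/44 × 100 = 45.455%
Salt term: 16.6 × (-0.415) = -6.889
GC term: 0.41 × 45.455 = 18.637; length term: −600/44 = −13.636
Tm = 81.5 + (-6.889) + 18.637 − 13.636 = 79.612 → 79.6°C

79.6°C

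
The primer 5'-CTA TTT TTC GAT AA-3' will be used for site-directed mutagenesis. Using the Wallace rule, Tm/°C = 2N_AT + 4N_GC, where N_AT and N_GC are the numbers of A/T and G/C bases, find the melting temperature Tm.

Counting bases: C=2, G=1, A=4, T=7
AT pairs contribute 11, GC pairs contribute 3.
Tm = 2(11) + 4(3) = 22 + 12 = 34°C

34°C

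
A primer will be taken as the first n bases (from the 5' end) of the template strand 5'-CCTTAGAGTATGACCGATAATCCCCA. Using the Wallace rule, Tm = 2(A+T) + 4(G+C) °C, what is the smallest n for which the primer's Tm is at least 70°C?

n = 24

First 23 bases: CCTTAGAGTATGACCGATAATCC → Tm = 66°C (< 70°C)
First 24 bases: CCTTAGAGTATGACCGATAATCCC → Tm = 70°C (≥ 70°C)
Each additional base adds 2°C (A/T) or 4°C (G/C), so Tm is non-decreasing in n; n = 24 is the first length to reach 70°C.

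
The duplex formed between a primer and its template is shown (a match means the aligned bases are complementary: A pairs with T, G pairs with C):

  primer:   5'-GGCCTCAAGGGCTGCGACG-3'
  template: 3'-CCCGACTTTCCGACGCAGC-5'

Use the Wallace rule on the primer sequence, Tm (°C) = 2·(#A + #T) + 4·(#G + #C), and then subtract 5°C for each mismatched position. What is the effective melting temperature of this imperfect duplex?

Primer base counts: A=3, T=2, G=8, C=6 → A+T=5, G+C=14
Perfect-match Tm = 2(5) + 4(14) = 10 + 56 = 66°C
Mismatches (positions where the bases are not complementary): 4 (at positions 3, 6, 9, 17)
Effective Tm = 66 − 4×5 = 66 − 20 = 46°C

46°C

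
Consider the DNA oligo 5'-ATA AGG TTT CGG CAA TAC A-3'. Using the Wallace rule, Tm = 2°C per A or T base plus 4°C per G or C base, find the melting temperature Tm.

Base counts: A=7, T=5, C=3, G=4
So N_AT = 12 and N_GC = 7.
Tm = 4·7 + 2·12 = 28 + 24 = 52°C

52°C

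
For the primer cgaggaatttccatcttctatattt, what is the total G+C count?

8

G=3, C=5, T=11, A=6
Total G or C: 3 + 5 = 8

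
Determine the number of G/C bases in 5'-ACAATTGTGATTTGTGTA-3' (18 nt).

5

Base counts: T=8, G=4, A=5, C=1
G+C = 4 + 1 = 5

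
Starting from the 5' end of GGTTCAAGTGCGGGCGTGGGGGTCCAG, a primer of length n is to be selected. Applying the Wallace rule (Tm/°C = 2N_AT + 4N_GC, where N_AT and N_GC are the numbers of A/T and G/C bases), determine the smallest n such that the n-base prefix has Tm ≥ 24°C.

n = 8

First 7 bases: GGTTCAA → Tm = 20°C (< 24°C)
First 8 bases: GGTTCAAG → Tm = 24°C (≥ 24°C)
Since every base adds ≥2°C, Tm only increases with n, so the threshold is first crossed at n = 8.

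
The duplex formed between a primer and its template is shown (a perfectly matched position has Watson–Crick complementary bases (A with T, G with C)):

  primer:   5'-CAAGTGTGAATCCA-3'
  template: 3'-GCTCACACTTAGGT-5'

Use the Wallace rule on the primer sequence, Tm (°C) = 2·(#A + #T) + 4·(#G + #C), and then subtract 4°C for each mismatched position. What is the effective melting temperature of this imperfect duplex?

Primer base counts: A=5, T=3, G=3, C=3 → A+T=8, G+C=6
Perfect-match Tm = 2(8) + 4(6) = 16 + 24 = 40°C
Mismatches (positions where the bases are not complementary): 1 (at position 2)
Effective Tm = 40 − 1×4 = 40 − 4 = 36°C

36°C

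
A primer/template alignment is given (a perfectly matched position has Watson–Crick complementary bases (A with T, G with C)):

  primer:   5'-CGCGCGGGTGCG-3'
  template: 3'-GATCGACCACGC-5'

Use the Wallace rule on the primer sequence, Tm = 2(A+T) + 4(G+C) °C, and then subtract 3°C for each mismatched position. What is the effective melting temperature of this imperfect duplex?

Primer base counts: A=0, T=1, G=7, C=4 → A+T=1, G+C=11
Perfect-match Tm = 2(1) + 4(11) = 2 + 44 = 46°C
Mismatches (positions where the bases are not complementary): 3 (at positions 2, 3, 6)
Effective Tm = 46 − 3×3 = 46 − 9 = 37°C

37°C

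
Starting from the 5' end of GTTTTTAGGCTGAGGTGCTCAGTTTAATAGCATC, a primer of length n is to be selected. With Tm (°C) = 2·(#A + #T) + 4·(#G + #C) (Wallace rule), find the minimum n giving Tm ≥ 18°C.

First 7 bases: GTTTTTA → Tm = 16°C (< 18°C)
First 8 bases: GTTTTTAG → Tm = 20°C (≥ 18°C)
Each additional base adds 2°C (A/T) or 4°C (G/C), so Tm is non-decreasing in n; n = 8 is the first length to reach 18°C.

n = 8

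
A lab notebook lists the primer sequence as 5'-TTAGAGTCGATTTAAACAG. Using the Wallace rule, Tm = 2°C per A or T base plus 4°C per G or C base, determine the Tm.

50°C

G=4, T=6, A=7, C=2
AT pairs contribute 13, GC pairs contribute 6.
Tm = 2×13 + 4×6 = 50°C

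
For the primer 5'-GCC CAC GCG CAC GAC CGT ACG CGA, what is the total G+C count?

18

Counting bases: T=1, G=7, C=11, A=5
G+C = 7 + 11 = 18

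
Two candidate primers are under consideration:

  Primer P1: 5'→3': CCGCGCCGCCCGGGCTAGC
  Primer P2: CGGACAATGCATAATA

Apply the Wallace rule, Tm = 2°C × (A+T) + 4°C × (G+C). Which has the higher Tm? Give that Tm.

Primer P1, 72°C

Primer P1: A+T=2, G+C=17 → Tm = 2(2)+4(17) = 72°C
Primer P2: A+T=10, G+C=6 → Tm = 2(10)+4(6) = 44°C
72°C vs 44°C → primer P1 is higher.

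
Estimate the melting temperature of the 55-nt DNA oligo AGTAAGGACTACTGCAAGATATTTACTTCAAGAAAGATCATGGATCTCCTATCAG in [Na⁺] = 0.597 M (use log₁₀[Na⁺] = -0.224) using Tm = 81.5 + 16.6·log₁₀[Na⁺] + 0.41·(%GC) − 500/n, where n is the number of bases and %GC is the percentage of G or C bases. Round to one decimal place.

Length n = 55. Base counts: T=15, C=10, A=20, G=10
G+C = 20, so %GC = 20/55 × 100 = 36.364%
Salt term: 16.6 × (-0.224) = -3.718
GC term: 0.41 × 36.364 = 14.909; length term: −500/55 = −9.091
Tm = 81.5 + (-3.718) + 14.909 − 9.091 = 83.6 → 83.6°C

83.6°C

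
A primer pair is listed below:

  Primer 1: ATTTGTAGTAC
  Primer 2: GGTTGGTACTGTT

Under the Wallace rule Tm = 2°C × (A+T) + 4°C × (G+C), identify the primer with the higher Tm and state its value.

Primer 1: A+T=8, G+C=3 → Tm = 2(8)+4(3) = 28°C
Primer 2: A+T=7, G+C=6 → Tm = 2(7)+4(6) = 38°C
28°C vs 38°C → primer 2 is higher.

Primer 2, 38°C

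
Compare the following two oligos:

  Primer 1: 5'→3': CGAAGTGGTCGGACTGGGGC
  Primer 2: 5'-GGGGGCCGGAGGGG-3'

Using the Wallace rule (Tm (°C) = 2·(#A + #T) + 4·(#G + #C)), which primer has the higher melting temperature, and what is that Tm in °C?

Primer 1: A+T=6, G+C=14 → Tm = 2(6)+4(14) = 68°C
Primer 2: A+T=1, G+C=13 → Tm = 2(1)+4(13) = 54°C
68°C vs 54°C → primer 1 is higher.

Primer 1, 68°C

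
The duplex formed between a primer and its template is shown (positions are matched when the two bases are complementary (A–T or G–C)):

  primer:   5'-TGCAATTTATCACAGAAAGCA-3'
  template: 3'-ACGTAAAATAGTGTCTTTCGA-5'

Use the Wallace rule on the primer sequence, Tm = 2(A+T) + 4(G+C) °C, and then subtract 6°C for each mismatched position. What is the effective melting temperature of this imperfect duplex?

Primer base counts: A=9, T=5, G=3, C=4 → A+T=14, G+C=7
Perfect-match Tm = 2(14) + 4(7) = 28 + 28 = 56°C
Mismatches (positions where the bases are not complementary): 2 (at positions 5, 21)
Effective Tm = 56 − 2×6 = 56 − 12 = 44°C

44°C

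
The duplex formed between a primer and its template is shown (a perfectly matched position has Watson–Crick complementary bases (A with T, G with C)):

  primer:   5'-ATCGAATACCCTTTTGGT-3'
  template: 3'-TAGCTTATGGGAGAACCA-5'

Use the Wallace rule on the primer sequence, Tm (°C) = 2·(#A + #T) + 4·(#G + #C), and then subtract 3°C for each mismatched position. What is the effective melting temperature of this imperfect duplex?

Primer base counts: A=4, T=7, G=3, C=4 → A+T=11, G+C=7
Perfect-match Tm = 2(11) + 4(7) = 22 + 28 = 50°C
Mismatches (positions where the bases are not complementary): 1 (at position 13)
Effective Tm = 50 − 1×3 = 50 − 3 = 47°C

47°C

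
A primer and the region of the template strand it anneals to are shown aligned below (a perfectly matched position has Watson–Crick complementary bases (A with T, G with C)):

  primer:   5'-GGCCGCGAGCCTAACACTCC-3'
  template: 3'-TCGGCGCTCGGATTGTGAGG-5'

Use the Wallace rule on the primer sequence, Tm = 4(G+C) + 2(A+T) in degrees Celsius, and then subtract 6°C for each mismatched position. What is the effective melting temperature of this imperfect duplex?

Primer base counts: A=4, T=2, G=5, C=9 → A+T=6, G+C=14
Perfect-match Tm = 2(6) + 4(14) = 12 + 56 = 68°C
Mismatches (positions where the bases are not complementary): 1 (at position 1)
Effective Tm = 68 − 1×6 = 68 − 6 = 62°C

62°C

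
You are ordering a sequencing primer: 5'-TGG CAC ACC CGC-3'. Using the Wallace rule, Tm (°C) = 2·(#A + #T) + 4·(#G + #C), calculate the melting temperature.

42°C

Counting bases: G=3, C=6, T=1, A=2
AT pairs contribute 3, GC pairs contribute 9.
Tm = 2(3) + 4(9) = 6 + 36 = 42°C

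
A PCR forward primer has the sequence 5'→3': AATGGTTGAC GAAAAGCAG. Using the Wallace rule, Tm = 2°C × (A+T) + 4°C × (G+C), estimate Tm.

Counting bases: G=6, C=2, T=3, A=8
A+T = 11, G+C = 8
Tm = 2×11 + 4×8 = 54°C

54°C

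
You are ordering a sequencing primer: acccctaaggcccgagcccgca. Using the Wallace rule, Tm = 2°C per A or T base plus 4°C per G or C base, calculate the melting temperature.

76°C

Counting bases: A=5, C=11, T=1, G=5
So N_AT = 6 and N_GC = 16.
Tm = 2(6) + 4(16) = 12 + 64 = 76°C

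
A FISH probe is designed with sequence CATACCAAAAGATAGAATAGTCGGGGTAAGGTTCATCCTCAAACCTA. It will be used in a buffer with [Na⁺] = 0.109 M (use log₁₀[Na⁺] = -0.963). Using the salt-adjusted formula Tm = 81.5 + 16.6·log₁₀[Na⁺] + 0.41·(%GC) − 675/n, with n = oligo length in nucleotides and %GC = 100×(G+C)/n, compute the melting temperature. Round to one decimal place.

67.7°C

Length n = 47. Scanning the sequence gives C=10, T=10, A=18, G=9.
G+C = 19, so %GC = 19/47 × 100 = 40.426%
Salt term: 16.6 × (-0.963) = -15.986
GC term: 0.41 × 40.426 = 16.575; length term: −675/47 = −14.362
Tm = 81.5 + (-15.986) + 16.575 − 14.362 = 67.727 → 67.7°C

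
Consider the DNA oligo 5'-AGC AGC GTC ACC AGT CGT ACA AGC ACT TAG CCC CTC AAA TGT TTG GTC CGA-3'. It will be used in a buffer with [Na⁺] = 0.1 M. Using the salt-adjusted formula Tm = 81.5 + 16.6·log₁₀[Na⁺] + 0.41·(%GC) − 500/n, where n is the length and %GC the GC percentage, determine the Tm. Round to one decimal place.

76.8°C

Length n = 51. Scanning the sequence gives A=13, G=11, T=11, C=16.
G+C = 27, so %GC = 27/51 × 100 = 52.941%
Salt term: 16.6 × (-1) = -16.6
GC term: 0.41 × 52.941 = 21.706; length term: −500/51 = −9.804
Tm = 81.5 + (-16.6) + 21.706 − 9.804 = 76.802 → 76.8°C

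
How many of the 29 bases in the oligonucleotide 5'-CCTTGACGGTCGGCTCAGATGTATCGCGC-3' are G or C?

Base counts: C=9, G=9, T=7, A=4
G+C = 9 + 9 = 18

18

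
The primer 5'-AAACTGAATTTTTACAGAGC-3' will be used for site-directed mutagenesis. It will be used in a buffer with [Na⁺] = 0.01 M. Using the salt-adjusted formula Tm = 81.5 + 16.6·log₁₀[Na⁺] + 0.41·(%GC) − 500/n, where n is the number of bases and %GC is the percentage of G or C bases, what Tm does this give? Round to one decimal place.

35.6°C

Length n = 20. Scanning the sequence gives C=3, G=3, A=8, T=6.
G+C = 6, so %GC = 6/20 × 100 = 30%
Salt term: 16.6 × (-2) = -33.2
GC term: 0.41 × 30 = 12.3; length term: −500/20 = −25
Tm = 81.5 + (-33.2) + 12.3 − 25 = 35.6 → 35.6°C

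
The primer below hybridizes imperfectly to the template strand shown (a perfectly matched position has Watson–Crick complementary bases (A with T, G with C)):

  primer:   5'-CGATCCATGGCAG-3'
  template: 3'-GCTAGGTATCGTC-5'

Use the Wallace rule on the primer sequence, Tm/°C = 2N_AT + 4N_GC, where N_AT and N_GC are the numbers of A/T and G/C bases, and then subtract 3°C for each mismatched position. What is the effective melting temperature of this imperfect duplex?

Primer base counts: A=3, T=2, G=4, C=4 → A+T=5, G+C=8
Perfect-match Tm = 2(5) + 4(8) = 10 + 32 = 42°C
Mismatches (positions where the bases are not complementary): 1 (at position 9)
Effective Tm = 42 − 1×3 = 42 − 3 = 39°C

39°C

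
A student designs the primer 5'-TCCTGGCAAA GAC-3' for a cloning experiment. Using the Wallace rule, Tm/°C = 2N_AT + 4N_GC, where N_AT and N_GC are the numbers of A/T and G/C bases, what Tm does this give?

40°C

Base counts: G=3, T=2, C=4, A=4
A+T = 6, G+C = 7
Tm = 2×6 + 4×7 = 40°C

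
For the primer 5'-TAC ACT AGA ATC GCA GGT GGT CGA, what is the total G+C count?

12

Scanning the sequence gives T=5, C=5, A=7, G=7.
G+C = 7 + 5 = 12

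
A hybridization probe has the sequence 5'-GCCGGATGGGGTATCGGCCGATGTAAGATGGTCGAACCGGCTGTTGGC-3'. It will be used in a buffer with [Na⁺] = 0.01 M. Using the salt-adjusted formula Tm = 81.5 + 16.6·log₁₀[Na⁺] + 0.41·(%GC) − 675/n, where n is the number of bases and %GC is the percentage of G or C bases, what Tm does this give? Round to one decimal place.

Length n = 48. Counting bases: T=10, A=8, C=10, G=20
G+C = 30, so %GC = 30/48 × 100 = 62.5%
Salt term: 16.6 × (-2) = -33.2
GC term: 0.41 × 62.5 = 25.625; length term: −675/48 = −14.062
Tm = 81.5 + (-33.2) + 25.625 − 14.062 = 59.863 → 59.9°C

59.9°C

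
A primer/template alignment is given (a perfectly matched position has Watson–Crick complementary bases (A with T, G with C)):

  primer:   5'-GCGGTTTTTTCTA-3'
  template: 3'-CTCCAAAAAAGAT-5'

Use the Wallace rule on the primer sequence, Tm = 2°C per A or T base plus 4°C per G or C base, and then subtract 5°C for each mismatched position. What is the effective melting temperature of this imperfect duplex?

Primer base counts: A=1, T=7, G=3, C=2 → A+T=8, G+C=5
Perfect-match Tm = 2(8) + 4(5) = 16 + 20 = 36°C
Mismatches (positions where the bases are not complementary): 1 (at position 2)
Effective Tm = 36 − 1×5 = 36 − 5 = 31°C

31°C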